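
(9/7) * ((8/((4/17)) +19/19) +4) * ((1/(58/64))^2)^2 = 368050176/4950967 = 74.34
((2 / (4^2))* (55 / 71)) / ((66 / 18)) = 15 / 568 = 0.03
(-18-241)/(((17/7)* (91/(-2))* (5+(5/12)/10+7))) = 12432/63869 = 0.19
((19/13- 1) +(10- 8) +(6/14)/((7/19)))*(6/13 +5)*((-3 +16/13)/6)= -3770597/645918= -5.84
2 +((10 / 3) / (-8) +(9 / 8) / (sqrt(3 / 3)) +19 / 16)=3.90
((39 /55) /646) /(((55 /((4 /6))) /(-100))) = -52 /39083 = -0.00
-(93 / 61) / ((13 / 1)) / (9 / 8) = -248 / 2379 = -0.10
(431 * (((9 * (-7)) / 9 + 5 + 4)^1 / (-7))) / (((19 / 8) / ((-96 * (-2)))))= -1324032 / 133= -9955.13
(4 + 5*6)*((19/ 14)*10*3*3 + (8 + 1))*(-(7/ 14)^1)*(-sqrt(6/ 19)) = 15606*sqrt(114)/ 133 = 1252.83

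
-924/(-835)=924/835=1.11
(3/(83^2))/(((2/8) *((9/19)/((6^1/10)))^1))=76/34445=0.00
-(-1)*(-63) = -63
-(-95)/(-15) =-19/3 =-6.33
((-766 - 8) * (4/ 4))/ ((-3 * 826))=129/ 413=0.31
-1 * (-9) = 9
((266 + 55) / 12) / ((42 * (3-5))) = -107 / 336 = -0.32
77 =77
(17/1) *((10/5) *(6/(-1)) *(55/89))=-11220/89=-126.07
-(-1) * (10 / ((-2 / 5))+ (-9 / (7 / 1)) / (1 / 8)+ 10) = -25.29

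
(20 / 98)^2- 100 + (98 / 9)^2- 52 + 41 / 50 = -316716679 / 9724050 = -32.57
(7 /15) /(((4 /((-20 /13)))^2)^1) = 35 /507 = 0.07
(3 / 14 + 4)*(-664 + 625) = -2301 / 14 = -164.36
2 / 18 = 1 / 9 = 0.11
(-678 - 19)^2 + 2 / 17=8258755 / 17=485809.12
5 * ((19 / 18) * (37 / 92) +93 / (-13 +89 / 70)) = -51016985 / 1359576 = -37.52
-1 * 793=-793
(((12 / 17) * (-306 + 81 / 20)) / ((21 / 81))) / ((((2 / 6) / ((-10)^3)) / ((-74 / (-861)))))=7239553200 / 34153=211974.15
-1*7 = -7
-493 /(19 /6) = -2958 /19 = -155.68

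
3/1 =3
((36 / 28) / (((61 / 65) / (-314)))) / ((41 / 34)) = -6245460 / 17507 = -356.74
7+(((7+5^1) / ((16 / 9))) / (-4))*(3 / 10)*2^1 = 479 / 80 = 5.99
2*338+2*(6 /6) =678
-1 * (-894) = 894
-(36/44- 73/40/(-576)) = -208163/253440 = -0.82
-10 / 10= -1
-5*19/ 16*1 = -5.94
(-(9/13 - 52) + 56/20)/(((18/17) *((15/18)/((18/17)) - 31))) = -358734/212095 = -1.69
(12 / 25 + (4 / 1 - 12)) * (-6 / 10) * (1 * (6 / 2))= 1692 / 125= 13.54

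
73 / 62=1.18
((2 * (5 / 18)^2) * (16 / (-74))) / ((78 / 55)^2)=-75625 / 4558437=-0.02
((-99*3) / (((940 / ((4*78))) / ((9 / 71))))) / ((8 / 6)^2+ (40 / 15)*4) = -938223 / 934360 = -1.00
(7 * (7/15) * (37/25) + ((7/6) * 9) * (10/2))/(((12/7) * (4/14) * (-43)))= -2107049/774000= -2.72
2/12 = 0.17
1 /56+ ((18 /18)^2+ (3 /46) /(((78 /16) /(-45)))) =6963 /16744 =0.42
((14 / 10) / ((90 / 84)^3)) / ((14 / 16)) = 21952 / 16875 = 1.30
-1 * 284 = -284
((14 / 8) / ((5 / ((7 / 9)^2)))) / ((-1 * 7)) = -49 / 1620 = -0.03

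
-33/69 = -11/23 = -0.48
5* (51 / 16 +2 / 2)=335 / 16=20.94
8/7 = 1.14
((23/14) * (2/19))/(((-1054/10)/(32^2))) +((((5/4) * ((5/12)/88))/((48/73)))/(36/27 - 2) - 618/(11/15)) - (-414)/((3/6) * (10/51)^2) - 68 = 4884792117793741/236851507200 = 20623.86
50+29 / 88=4429 / 88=50.33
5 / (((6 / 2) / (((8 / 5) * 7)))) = 56 / 3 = 18.67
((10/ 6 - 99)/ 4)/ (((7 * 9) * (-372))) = 0.00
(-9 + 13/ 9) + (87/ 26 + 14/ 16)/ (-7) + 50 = 41.84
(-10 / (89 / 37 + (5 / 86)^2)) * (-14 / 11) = 5473040 / 1035837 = 5.28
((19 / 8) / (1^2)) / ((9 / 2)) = 19 / 36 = 0.53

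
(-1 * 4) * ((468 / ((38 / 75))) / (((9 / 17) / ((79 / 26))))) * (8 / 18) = -537200 / 57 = -9424.56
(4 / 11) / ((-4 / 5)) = -5 / 11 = -0.45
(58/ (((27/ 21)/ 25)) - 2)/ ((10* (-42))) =-2533/ 945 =-2.68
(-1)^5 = -1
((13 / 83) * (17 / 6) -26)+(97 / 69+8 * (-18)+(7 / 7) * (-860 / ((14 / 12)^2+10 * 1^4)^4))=-53911533924852235 / 320516514135294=-168.20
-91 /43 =-2.12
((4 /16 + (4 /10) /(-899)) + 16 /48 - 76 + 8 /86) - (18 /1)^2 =-926200277 /2319420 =-399.32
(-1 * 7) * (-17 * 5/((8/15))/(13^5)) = 8925/2970344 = 0.00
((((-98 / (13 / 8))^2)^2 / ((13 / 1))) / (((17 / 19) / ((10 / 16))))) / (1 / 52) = 17945594920960 / 485537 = 36960303.58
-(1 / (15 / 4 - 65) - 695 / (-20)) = -34039 / 980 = -34.73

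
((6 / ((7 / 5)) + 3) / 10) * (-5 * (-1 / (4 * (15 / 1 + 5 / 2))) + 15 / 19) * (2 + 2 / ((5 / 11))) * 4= 373728 / 23275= 16.06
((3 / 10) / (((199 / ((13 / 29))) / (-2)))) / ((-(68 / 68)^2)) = 39 / 28855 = 0.00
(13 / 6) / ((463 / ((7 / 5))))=91 / 13890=0.01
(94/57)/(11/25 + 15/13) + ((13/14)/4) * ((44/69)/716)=167732643/162078056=1.03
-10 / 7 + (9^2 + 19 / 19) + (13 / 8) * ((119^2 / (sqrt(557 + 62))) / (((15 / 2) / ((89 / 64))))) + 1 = 571 / 7 + 16384277 * sqrt(619) / 2376960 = 253.07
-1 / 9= -0.11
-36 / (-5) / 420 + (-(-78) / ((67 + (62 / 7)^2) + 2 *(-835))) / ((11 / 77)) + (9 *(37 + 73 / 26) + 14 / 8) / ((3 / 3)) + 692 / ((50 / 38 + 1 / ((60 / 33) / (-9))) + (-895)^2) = 3544076106421647327 / 9853439116584700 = 359.68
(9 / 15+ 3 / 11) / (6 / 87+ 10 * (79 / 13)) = 0.01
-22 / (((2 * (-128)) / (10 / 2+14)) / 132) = 6897 / 32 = 215.53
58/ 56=29/ 28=1.04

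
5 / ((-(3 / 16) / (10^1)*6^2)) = -200 / 27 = -7.41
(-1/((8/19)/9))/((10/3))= -513/80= -6.41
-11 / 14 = -0.79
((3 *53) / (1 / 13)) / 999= 689 / 333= 2.07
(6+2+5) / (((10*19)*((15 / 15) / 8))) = 52 / 95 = 0.55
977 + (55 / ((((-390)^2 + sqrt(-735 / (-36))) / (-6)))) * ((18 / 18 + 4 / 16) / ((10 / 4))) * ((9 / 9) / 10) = 231 * sqrt(15) / 277612919755 + 54245558496967 / 55522583951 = 977.00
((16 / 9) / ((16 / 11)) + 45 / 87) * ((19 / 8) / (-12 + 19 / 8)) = -8626 / 20097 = -0.43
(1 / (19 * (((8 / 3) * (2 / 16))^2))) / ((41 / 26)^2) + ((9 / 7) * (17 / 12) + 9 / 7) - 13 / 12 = 2970343 / 1341438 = 2.21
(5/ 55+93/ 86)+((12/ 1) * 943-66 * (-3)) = 10893353/ 946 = 11515.17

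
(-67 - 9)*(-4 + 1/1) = 228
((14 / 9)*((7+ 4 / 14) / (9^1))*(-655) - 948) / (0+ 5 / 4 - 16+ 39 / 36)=47866 / 369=129.72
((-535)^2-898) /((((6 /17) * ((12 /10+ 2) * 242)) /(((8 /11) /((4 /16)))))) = 3036.91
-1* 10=-10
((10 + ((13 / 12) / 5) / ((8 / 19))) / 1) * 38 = 95893 / 240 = 399.55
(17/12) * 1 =17/12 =1.42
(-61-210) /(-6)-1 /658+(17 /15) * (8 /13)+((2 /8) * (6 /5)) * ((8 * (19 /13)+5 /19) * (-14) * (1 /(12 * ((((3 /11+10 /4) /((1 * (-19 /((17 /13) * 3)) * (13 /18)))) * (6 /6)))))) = 122485077229 /2395034460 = 51.14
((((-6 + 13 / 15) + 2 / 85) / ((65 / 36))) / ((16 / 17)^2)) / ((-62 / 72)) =598077 / 161200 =3.71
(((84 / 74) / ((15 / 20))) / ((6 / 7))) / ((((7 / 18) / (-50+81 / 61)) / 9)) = -4489128 / 2257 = -1988.98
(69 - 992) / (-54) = 923 / 54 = 17.09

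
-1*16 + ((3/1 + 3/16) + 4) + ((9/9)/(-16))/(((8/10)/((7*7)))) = -809/64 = -12.64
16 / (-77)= -16 / 77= -0.21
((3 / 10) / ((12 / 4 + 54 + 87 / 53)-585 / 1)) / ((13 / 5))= -53 / 241774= -0.00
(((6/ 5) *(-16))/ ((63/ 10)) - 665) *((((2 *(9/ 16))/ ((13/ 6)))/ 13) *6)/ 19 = -8.43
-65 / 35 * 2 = -26 / 7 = -3.71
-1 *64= -64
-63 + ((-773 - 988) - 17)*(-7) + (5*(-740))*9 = -20917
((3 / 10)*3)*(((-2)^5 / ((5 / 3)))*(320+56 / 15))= -699264 / 125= -5594.11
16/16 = 1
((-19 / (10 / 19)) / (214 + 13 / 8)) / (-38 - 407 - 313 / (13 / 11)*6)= 18772 / 228070875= 0.00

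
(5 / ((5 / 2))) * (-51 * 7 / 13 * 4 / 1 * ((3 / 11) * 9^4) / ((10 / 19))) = -534039156 / 715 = -746907.91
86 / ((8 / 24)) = 258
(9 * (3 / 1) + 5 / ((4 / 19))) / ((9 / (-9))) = -203 / 4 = -50.75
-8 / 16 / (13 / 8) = -4 / 13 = -0.31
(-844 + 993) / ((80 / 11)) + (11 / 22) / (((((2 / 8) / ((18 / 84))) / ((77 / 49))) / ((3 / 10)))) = 81103 / 3920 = 20.69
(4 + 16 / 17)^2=7056 / 289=24.42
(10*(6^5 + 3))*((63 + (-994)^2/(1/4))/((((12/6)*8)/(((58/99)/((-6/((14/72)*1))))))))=-364821613.44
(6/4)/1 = 1.50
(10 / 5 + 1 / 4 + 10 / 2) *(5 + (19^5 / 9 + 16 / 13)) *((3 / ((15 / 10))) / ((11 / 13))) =466755232 / 99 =4714699.31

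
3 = 3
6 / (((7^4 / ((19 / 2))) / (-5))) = -285 / 2401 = -0.12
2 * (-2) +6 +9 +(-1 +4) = 14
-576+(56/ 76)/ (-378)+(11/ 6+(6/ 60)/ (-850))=-2503662763/ 4360500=-574.17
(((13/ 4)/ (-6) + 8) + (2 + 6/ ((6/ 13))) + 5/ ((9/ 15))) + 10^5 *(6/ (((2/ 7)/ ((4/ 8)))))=1050030.79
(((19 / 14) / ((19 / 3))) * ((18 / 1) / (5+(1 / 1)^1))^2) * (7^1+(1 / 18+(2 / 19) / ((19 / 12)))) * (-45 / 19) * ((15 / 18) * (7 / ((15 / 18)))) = -6247665 / 27436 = -227.72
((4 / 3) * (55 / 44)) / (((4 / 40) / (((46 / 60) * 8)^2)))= 16928 / 27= 626.96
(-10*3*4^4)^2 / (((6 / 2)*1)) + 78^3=20135352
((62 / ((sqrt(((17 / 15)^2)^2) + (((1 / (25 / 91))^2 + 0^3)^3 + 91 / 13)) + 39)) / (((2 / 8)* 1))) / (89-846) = -68115234375 / 493442856603401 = -0.00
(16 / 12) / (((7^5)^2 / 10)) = 0.00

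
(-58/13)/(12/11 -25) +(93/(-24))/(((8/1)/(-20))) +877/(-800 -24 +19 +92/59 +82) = 20161063373/2328475760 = 8.66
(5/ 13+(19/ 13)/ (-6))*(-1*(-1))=11/ 78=0.14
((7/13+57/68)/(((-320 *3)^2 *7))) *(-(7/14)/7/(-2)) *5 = 1217/31936020480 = 0.00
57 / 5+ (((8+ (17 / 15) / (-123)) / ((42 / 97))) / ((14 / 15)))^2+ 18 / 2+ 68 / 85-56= 9315362915381 / 26153804880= 356.18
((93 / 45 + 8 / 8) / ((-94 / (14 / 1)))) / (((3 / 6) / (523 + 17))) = -493.28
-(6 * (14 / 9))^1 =-28 / 3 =-9.33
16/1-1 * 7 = 9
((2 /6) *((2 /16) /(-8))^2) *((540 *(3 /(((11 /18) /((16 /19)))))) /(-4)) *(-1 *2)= 1215 /13376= 0.09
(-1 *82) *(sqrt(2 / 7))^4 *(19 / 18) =-3116 / 441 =-7.07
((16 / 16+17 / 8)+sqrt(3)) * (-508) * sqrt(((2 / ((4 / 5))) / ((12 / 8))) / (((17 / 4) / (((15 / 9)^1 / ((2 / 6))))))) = -15875 * sqrt(51) / 51 - 5080 * sqrt(17) / 17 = -3455.03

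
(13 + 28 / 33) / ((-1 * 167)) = -457 / 5511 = -0.08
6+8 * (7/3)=74/3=24.67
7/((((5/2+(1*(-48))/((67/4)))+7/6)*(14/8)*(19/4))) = 3216/3059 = 1.05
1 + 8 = 9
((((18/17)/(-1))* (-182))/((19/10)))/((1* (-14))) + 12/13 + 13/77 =-1989301/323323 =-6.15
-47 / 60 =-0.78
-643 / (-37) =643 / 37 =17.38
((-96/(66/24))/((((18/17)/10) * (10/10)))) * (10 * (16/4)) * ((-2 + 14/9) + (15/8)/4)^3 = -145775/769824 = -0.19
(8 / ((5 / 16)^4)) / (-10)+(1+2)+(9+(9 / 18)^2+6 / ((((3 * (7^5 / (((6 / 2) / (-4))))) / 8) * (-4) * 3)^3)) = -71.64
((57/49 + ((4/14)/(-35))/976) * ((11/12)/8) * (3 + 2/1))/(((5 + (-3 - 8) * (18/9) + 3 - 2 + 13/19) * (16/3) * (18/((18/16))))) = -29067511/57003147264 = -0.00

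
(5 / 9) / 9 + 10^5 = 8100005 / 81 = 100000.06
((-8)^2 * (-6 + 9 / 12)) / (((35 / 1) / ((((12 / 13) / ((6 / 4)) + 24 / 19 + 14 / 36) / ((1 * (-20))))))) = 20162 / 18525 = 1.09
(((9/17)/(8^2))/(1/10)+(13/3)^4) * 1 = 15540829/44064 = 352.69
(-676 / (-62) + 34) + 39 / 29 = 41577 / 899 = 46.25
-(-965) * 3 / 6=965 / 2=482.50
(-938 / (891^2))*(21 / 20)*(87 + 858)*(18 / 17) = -22981 / 18513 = -1.24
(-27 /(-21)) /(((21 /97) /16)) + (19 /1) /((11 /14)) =64250 /539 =119.20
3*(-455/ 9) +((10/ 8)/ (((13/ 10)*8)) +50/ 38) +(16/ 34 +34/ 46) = -690815897/ 4635696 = -149.02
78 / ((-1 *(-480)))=13 / 80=0.16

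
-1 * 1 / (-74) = 1 / 74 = 0.01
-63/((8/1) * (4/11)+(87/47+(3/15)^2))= -814275/62042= -13.12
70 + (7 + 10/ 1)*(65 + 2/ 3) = 3559/ 3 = 1186.33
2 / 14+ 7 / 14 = 9 / 14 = 0.64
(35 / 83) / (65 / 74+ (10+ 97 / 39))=101010 / 3201559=0.03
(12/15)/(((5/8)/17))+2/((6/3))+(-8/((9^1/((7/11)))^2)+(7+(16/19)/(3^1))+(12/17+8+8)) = 46.71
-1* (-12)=12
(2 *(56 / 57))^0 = 1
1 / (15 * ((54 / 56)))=28 / 405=0.07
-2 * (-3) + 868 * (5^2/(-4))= -5419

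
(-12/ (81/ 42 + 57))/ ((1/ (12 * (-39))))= 26208/ 275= 95.30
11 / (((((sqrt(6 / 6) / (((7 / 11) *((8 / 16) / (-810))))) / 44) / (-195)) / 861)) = 287287 / 9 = 31920.78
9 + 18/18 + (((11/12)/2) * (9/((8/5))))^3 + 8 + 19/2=44.64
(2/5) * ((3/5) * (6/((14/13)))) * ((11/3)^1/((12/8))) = 572/175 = 3.27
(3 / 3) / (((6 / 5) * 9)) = 5 / 54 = 0.09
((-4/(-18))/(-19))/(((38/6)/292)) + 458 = 495430/1083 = 457.46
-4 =-4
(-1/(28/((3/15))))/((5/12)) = -3/175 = -0.02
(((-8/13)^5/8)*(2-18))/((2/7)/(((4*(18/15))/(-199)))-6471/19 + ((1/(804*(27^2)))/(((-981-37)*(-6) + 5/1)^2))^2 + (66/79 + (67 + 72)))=-330326488128794859825917465415647232/397851036592165515906623226191597789285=-0.00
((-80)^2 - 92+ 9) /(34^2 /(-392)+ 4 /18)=-5571594 /2405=-2316.67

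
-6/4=-3/2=-1.50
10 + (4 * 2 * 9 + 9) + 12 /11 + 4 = 1057 /11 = 96.09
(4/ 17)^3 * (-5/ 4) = -0.02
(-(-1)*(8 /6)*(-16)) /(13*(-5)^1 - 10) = 64 /225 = 0.28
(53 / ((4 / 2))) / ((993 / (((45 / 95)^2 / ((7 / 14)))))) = 1431 / 119491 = 0.01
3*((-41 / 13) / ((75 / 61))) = -2501 / 325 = -7.70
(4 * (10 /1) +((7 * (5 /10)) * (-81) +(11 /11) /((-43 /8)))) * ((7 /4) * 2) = -146699 /172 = -852.90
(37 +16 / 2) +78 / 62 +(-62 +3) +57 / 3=194 / 31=6.26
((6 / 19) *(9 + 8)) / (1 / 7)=714 / 19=37.58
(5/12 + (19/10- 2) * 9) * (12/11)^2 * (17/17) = -348/605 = -0.58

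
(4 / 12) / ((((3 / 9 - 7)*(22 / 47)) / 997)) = -46859 / 440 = -106.50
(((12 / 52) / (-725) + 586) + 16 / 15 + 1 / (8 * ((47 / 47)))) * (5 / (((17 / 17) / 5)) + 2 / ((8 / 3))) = 13680736349 / 904800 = 15120.18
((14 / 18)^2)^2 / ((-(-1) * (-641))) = -2401 / 4205601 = -0.00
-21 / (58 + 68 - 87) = -7 / 13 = -0.54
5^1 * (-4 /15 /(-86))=2 /129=0.02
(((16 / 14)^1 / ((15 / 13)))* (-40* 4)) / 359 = -0.44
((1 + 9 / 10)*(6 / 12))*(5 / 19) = 1 / 4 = 0.25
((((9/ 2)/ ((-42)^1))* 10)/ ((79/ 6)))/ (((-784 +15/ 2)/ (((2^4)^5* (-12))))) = -1132462080/ 858809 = -1318.64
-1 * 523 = -523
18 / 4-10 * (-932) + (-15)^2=19099 / 2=9549.50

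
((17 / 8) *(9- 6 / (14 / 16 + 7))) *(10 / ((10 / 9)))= 8823 / 56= 157.55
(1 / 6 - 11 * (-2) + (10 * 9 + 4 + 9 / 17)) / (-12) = -11903 / 1224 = -9.72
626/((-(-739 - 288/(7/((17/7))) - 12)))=0.74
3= 3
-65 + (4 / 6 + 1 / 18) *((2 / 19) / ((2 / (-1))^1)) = -22243 / 342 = -65.04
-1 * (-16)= 16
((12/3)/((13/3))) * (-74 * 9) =-7992/13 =-614.77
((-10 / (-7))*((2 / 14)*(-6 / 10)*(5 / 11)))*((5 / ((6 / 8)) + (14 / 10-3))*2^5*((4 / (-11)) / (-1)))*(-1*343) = 136192 / 121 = 1125.55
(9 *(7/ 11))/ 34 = 63/ 374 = 0.17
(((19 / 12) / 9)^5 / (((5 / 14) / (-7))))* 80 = -121328851 / 459165024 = -0.26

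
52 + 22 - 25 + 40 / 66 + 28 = 2561 / 33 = 77.61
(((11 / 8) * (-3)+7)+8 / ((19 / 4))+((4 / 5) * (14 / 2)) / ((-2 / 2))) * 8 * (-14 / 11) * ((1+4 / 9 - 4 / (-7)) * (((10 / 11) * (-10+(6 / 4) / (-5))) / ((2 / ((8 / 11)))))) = -82776568 / 1138005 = -72.74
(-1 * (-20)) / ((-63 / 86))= -1720 / 63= -27.30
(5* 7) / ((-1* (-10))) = 7 / 2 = 3.50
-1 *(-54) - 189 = -135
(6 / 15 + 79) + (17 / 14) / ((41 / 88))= 117679 / 1435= 82.01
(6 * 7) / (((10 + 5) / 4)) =56 / 5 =11.20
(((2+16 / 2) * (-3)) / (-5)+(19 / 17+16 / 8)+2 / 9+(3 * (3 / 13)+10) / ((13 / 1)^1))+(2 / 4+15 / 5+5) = 965105 / 51714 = 18.66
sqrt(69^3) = 69 * sqrt(69) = 573.16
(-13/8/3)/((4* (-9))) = 13/864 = 0.02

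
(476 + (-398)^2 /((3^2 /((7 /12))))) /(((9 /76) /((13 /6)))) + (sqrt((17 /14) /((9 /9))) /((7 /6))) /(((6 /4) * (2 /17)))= 17 * sqrt(238) /49 + 143289146 /729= 196561.11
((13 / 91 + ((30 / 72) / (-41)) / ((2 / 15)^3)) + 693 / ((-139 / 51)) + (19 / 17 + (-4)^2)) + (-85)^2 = 6983.71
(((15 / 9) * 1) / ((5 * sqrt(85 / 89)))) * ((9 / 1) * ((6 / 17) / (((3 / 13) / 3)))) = 234 * sqrt(7565) / 1445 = 14.08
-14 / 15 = -0.93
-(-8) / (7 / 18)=144 / 7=20.57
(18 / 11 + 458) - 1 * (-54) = 5650 / 11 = 513.64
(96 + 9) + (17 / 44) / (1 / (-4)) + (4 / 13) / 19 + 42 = 395244 / 2717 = 145.47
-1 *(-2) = 2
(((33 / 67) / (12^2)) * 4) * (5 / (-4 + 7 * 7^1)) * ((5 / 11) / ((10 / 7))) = 7 / 14472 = 0.00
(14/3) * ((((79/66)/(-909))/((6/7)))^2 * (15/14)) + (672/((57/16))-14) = 174.63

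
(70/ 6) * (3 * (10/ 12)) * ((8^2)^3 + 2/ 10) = 15291745/ 2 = 7645872.50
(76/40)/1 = 19/10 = 1.90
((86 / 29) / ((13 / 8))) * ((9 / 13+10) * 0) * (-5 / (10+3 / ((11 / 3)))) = 0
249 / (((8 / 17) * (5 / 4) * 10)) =42.33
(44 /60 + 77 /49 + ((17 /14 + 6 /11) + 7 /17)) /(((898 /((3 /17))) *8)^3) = 1582047 /23844344161252679680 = 0.00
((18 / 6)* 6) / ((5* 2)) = 9 / 5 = 1.80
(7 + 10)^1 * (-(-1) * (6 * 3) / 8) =153 / 4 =38.25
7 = 7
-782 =-782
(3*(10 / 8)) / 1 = 15 / 4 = 3.75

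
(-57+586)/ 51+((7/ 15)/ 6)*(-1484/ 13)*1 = 14857/ 9945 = 1.49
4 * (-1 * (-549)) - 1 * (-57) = 2253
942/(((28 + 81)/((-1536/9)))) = -160768/109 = -1474.94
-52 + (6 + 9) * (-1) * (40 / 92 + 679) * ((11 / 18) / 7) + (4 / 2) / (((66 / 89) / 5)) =-9863597 / 10626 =-928.25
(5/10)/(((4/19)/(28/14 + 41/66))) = 3287/528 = 6.23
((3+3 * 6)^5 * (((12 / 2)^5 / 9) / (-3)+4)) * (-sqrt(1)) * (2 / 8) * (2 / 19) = 579942342 / 19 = 30523281.16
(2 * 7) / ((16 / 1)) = 7 / 8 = 0.88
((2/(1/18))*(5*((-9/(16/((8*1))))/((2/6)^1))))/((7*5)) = -486/7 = -69.43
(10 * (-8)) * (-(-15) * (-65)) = 78000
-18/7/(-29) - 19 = -3839/203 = -18.91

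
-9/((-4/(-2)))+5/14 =-29/7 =-4.14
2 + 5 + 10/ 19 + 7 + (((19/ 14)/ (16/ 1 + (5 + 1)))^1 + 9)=138037/ 5852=23.59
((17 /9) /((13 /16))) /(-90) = -136 /5265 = -0.03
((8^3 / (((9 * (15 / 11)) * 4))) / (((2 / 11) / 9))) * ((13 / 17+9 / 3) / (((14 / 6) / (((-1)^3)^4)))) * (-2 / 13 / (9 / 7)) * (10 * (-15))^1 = 9912320 / 663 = 14950.71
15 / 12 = 5 / 4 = 1.25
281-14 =267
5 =5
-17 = -17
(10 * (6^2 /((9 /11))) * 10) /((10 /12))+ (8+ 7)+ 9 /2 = 5299.50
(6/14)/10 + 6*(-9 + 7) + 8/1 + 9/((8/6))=391/140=2.79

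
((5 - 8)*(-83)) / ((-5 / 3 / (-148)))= 110556 / 5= 22111.20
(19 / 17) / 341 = 19 / 5797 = 0.00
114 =114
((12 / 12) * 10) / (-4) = -2.50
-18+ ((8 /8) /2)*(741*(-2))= -759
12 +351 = 363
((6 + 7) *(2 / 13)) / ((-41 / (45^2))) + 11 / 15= -60299 / 615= -98.05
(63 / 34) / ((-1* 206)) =-63 / 7004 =-0.01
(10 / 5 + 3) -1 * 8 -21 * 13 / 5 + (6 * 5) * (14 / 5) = 132 / 5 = 26.40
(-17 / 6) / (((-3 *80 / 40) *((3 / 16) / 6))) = 136 / 9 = 15.11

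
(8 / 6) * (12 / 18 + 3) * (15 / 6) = 110 / 9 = 12.22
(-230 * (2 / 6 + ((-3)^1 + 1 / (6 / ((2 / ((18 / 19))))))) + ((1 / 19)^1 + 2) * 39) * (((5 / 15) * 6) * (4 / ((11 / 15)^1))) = 12567680 / 1881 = 6681.38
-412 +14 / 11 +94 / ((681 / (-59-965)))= -4135574 / 7491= -552.07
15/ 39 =5/ 13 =0.38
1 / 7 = 0.14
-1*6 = -6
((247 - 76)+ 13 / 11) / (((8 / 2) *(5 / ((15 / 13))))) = 2841 / 286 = 9.93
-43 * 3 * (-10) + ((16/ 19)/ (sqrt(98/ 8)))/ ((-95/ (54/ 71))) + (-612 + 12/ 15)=678.80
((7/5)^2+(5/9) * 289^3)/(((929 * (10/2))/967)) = 2917629079322/1045125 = 2791655.62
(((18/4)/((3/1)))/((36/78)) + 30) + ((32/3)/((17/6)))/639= 1445035/43452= 33.26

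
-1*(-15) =15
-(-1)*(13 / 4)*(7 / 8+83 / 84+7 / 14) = 5161 / 672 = 7.68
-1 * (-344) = 344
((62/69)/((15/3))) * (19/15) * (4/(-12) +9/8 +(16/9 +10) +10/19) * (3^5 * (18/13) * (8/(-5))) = -11995884/7475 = -1604.80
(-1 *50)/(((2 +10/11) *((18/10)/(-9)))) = 1375/16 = 85.94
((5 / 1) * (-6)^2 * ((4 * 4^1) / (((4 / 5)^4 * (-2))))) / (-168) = 9375 / 448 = 20.93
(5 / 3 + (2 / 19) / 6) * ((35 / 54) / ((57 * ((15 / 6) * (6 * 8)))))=14 / 87723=0.00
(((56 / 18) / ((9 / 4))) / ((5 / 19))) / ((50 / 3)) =1064 / 3375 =0.32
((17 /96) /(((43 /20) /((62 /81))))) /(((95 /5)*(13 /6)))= 2635 /1720602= 0.00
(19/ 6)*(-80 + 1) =-1501/ 6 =-250.17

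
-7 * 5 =-35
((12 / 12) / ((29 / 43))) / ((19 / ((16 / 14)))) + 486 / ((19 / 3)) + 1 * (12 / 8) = 604207 / 7714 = 78.33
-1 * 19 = -19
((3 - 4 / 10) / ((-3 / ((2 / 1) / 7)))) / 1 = -26 / 105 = -0.25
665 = 665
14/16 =7/8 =0.88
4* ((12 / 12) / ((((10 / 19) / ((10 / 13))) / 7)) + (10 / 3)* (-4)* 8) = -15044 / 39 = -385.74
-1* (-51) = 51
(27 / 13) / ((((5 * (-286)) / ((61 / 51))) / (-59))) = 32391 / 316030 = 0.10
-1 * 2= -2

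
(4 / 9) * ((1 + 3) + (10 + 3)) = 7.56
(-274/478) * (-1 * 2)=274/239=1.15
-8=-8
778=778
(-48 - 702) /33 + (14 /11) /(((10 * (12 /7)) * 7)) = -1363 /60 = -22.72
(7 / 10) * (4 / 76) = 7 / 190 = 0.04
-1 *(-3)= 3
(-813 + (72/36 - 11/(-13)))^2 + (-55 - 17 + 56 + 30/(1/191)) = 662063.25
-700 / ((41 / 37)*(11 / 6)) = -344.57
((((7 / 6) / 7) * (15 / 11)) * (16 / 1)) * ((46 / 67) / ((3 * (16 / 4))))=460 / 2211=0.21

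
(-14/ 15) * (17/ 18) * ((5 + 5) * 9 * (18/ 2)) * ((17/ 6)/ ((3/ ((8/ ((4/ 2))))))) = -8092/ 3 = -2697.33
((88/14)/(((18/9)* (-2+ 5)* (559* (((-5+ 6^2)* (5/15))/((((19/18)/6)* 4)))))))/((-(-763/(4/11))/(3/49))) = 152/40816397349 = 0.00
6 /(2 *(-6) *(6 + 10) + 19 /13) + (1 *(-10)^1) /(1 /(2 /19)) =-51022 /47063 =-1.08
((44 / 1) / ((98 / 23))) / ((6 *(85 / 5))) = 253 / 2499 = 0.10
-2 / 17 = -0.12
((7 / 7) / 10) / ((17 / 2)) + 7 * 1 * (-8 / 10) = -95 / 17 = -5.59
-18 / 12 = -3 / 2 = -1.50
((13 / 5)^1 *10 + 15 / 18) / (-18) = -161 / 108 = -1.49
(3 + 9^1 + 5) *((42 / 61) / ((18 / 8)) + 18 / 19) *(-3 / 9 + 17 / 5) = 3407956 / 52155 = 65.34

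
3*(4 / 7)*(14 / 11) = 24 / 11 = 2.18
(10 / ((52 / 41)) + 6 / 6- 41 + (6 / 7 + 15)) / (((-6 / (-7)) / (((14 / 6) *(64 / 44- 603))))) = 958447 / 36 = 26623.53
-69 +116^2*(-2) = -26981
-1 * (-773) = 773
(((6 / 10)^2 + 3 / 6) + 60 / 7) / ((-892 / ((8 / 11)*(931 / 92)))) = -439033 / 5641900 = -0.08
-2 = -2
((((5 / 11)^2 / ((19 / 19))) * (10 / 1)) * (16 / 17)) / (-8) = -500 / 2057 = -0.24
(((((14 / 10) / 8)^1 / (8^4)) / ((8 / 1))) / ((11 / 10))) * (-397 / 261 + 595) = 542143 / 188153856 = 0.00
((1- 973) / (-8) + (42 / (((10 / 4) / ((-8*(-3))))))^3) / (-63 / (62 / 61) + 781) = 508000427577 / 5572375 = 91164.08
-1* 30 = -30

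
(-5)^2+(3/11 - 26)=-8/11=-0.73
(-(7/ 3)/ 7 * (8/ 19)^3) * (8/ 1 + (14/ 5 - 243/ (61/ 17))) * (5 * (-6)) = -17777664/ 418399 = -42.49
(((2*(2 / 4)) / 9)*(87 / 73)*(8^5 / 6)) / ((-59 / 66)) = -10452992 / 12921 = -808.99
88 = 88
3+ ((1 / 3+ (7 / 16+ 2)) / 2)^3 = 5.66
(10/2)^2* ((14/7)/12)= 4.17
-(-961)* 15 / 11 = 14415 / 11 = 1310.45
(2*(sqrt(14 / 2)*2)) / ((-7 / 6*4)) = -6*sqrt(7) / 7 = -2.27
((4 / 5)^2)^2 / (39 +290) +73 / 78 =15030593 / 16038750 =0.94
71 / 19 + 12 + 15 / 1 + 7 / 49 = 4107 / 133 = 30.88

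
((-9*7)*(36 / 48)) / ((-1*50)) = 189 / 200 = 0.94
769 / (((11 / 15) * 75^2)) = 769 / 4125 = 0.19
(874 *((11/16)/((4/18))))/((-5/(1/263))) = -43263/21040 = -2.06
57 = 57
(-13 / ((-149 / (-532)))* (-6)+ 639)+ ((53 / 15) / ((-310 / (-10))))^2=29559889616 / 32217525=917.51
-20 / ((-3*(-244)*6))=-0.00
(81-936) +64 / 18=-7663 / 9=-851.44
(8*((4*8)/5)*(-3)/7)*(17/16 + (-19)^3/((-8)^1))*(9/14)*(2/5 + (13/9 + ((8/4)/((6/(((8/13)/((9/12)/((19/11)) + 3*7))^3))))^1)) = -5774317387409357848/258533535188565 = -22334.89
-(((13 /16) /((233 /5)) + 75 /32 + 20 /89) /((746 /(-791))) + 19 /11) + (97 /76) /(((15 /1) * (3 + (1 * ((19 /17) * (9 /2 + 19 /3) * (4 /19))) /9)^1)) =73744207266591 /70871494506560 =1.04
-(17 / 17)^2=-1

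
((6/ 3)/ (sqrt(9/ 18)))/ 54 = sqrt(2)/ 27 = 0.05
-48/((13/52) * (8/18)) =-432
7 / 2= 3.50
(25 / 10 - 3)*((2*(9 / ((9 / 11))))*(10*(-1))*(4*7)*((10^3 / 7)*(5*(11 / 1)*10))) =242000000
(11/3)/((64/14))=77/96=0.80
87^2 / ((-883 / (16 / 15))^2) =215296 / 19492225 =0.01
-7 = -7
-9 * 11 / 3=-33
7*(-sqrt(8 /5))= -14*sqrt(10) /5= -8.85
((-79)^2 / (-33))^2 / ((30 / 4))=77900162 / 16335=4768.91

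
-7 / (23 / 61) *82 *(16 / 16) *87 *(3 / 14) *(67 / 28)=-43734987 / 644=-67911.47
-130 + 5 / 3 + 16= -337 / 3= -112.33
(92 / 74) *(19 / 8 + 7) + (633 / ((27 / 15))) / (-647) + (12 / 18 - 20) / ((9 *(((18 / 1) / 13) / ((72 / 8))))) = -7371247 / 2585412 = -2.85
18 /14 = 9 /7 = 1.29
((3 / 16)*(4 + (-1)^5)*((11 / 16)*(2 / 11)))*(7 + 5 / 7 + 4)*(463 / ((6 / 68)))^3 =19992798729751 / 168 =119004754343.76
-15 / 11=-1.36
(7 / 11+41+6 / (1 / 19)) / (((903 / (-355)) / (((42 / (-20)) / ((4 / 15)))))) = 227910 / 473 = 481.84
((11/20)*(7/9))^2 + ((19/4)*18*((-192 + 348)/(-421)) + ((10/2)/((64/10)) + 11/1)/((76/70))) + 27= 6585381259/1036670400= 6.35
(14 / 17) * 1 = 14 / 17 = 0.82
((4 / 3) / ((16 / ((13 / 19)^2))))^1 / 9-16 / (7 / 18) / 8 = -1402385 / 272916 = -5.14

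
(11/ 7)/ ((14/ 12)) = 66/ 49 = 1.35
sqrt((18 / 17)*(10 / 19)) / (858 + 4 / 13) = 39*sqrt(1615) / 1802017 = 0.00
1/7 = 0.14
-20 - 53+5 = -68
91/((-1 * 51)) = -91/51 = -1.78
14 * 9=126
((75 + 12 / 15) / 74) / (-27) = -379 / 9990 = -0.04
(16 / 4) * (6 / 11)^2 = 144 / 121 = 1.19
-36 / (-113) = 36 / 113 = 0.32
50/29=1.72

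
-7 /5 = -1.40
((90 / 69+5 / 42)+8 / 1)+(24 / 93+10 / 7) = 332701 / 29946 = 11.11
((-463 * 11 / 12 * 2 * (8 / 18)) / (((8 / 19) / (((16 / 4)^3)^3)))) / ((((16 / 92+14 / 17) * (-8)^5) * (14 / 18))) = 37835897 / 4095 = 9239.54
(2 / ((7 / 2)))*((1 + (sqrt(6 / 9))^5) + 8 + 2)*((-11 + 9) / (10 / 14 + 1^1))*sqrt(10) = -22*sqrt(10) / 3 - 16*sqrt(15) / 81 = -23.96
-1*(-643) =643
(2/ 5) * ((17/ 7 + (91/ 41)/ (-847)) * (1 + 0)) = 168492/ 173635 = 0.97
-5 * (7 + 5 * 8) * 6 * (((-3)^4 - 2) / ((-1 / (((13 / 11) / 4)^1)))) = 724035 / 22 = 32910.68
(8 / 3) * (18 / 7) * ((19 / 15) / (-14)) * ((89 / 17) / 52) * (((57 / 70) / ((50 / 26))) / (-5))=96387 / 18221875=0.01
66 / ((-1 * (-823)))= 66 / 823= 0.08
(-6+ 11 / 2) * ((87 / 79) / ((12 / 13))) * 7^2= -18473 / 632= -29.23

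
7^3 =343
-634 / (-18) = 317 / 9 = 35.22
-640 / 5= -128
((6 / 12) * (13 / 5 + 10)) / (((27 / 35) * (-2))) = -49 / 12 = -4.08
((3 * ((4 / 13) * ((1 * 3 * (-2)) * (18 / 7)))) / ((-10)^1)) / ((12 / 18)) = 972 / 455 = 2.14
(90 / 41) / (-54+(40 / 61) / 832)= -570960 / 14045411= -0.04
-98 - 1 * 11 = -109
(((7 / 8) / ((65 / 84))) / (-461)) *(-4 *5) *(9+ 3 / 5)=14112 / 29965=0.47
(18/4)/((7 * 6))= 3/28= 0.11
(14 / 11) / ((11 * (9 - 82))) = -14 / 8833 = -0.00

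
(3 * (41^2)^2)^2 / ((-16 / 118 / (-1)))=4239995296663251 / 8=529999412082906.38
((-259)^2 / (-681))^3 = -301855146292441 / 315821241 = -955778.48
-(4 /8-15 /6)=2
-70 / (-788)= 35 / 394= 0.09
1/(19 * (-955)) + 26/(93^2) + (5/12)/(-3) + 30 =6248999453/209248140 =29.86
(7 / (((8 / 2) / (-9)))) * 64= -1008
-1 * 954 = -954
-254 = -254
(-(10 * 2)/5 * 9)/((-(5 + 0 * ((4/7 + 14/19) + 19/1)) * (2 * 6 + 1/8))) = 288/485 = 0.59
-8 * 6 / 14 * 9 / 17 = -216 / 119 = -1.82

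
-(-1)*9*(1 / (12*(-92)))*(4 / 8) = -3 / 736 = -0.00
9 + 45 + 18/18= 55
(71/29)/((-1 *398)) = -71/11542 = -0.01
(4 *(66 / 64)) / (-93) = -11 / 248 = -0.04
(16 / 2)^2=64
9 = 9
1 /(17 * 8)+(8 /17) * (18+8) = 1665 /136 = 12.24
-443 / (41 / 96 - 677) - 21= -1321443 / 64951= -20.35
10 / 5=2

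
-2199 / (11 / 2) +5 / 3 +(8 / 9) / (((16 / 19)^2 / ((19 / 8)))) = -10015303 / 25344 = -395.17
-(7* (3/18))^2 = -49/36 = -1.36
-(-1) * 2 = 2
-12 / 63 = -4 / 21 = -0.19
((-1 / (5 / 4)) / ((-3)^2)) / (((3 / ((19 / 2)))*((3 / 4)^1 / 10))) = -304 / 81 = -3.75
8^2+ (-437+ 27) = -346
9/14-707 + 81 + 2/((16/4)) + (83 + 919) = 2640/7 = 377.14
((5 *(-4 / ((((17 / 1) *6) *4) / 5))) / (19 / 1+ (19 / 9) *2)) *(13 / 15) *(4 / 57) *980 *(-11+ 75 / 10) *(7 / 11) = 3121300 / 2227731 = 1.40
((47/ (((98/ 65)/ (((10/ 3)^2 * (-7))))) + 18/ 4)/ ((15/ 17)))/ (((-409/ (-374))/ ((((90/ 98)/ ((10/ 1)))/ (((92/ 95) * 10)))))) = -18418258133/ 774384240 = -23.78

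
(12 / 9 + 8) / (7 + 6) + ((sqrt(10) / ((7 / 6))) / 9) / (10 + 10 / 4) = 4* sqrt(10) / 525 + 28 / 39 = 0.74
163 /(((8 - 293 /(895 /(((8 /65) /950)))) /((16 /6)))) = 9008398750 /165797871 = 54.33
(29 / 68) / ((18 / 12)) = 29 / 102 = 0.28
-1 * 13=-13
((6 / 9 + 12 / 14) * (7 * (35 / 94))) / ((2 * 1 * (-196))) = -10 / 987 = -0.01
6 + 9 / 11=75 / 11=6.82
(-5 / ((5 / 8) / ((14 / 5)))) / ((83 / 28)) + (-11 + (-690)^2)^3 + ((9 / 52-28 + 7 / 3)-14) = 6986137624146027767029 / 64740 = 107910683103892921.95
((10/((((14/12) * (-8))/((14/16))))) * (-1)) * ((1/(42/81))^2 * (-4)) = -10935/784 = -13.95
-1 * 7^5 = -16807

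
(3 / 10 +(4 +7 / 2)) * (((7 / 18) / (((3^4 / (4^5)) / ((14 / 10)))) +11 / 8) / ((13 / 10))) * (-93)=-7464769 / 1620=-4607.88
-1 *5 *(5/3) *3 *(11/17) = -275/17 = -16.18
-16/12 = -4/3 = -1.33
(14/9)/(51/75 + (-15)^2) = 25/3627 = 0.01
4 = 4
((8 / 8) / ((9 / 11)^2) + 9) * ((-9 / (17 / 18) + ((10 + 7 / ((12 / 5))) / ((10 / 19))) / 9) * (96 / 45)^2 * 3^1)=-974.64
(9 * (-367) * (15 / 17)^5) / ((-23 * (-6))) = -836071875 / 65313422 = -12.80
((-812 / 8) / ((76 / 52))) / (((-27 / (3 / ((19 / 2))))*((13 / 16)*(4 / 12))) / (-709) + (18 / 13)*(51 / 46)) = -8951107984 / 202071669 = -44.30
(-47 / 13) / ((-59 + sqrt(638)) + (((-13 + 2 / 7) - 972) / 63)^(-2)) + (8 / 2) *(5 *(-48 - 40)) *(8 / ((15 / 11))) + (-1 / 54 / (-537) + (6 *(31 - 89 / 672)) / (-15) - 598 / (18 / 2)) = -3523530547074236230860477435497 / 338669137341179926198510320 + 106103808286153247 *sqrt(638) / 83421796907466506606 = -10404.02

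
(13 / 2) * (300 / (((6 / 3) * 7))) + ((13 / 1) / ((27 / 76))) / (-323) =447161 / 3213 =139.17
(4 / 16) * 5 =5 / 4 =1.25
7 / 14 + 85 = 171 / 2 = 85.50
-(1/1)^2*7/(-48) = 7/48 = 0.15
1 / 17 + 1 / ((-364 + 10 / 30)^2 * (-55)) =65465302 / 1112912735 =0.06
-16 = -16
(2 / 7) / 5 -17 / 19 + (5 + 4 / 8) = 6201 / 1330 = 4.66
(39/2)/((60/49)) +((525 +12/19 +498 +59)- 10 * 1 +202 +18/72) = 981013/760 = 1290.81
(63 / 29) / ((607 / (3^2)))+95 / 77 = 1715944 / 1355431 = 1.27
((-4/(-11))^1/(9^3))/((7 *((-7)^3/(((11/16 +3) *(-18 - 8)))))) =767/38507238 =0.00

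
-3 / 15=-1 / 5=-0.20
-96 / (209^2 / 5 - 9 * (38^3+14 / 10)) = 240 / 1212811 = 0.00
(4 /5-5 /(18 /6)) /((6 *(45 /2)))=-13 /2025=-0.01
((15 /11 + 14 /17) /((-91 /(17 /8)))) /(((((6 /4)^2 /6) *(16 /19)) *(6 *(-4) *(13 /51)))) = 132107 /4996992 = 0.03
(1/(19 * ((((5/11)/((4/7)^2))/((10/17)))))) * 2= 704/15827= 0.04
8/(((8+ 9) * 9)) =8/153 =0.05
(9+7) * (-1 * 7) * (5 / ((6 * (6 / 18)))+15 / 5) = -616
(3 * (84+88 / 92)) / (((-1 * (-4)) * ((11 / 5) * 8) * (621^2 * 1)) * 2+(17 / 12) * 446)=175860 / 37466230397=0.00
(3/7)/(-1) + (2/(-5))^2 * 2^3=149/175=0.85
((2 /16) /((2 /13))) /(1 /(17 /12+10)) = 1781 /192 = 9.28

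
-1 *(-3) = 3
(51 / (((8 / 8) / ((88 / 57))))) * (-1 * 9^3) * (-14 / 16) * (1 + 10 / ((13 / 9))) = 98288883 / 247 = 397930.70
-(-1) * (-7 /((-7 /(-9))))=-9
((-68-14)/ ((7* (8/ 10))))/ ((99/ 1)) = -205/ 1386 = -0.15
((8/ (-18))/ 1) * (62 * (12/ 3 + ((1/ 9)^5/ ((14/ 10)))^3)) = -70055693041996921144/ 635585924776181463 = -110.22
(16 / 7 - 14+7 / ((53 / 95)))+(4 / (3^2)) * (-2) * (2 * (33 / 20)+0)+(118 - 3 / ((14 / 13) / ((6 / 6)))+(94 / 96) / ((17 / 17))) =1451263 / 12720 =114.09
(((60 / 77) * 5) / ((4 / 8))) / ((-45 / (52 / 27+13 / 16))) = -845 / 1782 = -0.47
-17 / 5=-3.40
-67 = -67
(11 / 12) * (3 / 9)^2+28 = 3035 / 108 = 28.10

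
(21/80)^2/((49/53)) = 477/6400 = 0.07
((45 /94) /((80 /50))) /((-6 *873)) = -25 /437664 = -0.00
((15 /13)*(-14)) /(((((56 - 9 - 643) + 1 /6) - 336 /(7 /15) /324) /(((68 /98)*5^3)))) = 459000 /195923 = 2.34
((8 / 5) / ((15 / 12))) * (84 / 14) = 192 / 25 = 7.68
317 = 317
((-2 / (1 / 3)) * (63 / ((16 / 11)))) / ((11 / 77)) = -14553 / 8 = -1819.12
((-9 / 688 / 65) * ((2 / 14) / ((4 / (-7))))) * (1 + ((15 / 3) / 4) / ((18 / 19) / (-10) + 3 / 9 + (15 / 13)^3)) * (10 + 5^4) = 8659149687 / 159027325184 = 0.05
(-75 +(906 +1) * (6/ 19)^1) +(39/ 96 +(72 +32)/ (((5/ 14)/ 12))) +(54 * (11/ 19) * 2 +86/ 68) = 194834547/ 51680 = 3770.02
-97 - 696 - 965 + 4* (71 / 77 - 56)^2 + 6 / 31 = 1907190976 / 183799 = 10376.50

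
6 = 6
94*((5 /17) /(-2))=-235 /17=-13.82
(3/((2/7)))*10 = 105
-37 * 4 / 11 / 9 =-148 / 99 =-1.49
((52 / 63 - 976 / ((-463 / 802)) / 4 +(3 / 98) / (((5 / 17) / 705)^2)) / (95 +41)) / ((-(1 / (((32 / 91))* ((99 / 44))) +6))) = -71998791989 / 403420234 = -178.47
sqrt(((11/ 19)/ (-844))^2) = 11/ 16036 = 0.00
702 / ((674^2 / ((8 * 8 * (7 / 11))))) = 78624 / 1249259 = 0.06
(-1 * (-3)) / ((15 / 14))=14 / 5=2.80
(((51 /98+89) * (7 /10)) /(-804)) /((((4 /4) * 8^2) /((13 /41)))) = -114049 /295357440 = -0.00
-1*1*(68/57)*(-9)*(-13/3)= -884/19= -46.53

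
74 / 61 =1.21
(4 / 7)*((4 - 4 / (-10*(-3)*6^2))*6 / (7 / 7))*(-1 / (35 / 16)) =-6.26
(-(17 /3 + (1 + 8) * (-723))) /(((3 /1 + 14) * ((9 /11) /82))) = 17592608 /459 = 38328.12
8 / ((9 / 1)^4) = 8 / 6561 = 0.00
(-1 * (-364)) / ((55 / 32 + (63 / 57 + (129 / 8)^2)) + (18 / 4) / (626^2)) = 43363430656 / 31312167365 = 1.38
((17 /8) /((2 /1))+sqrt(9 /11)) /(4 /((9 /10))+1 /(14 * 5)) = 1890 * sqrt(11) /30899+5355 /22472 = 0.44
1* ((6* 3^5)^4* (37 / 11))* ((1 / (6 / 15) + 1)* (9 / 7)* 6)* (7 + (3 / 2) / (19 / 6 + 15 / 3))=144459318755593728 / 49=2948149362359055.67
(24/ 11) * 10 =240/ 11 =21.82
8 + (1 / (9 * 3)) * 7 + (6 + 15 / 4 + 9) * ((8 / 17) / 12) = 8257 / 918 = 8.99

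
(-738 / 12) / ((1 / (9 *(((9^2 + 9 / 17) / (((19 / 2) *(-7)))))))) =219186 / 323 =678.59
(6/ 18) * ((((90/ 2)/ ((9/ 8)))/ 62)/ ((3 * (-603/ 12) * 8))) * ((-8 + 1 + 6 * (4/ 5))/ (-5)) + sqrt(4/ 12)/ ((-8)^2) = -22/ 280395 + sqrt(3)/ 192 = 0.01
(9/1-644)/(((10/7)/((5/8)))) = -4445/16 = -277.81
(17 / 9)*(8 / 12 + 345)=652.93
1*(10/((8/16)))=20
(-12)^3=-1728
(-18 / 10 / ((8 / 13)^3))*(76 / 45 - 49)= 4677413 / 12800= 365.42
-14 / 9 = -1.56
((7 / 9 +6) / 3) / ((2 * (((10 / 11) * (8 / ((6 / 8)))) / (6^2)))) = 671 / 160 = 4.19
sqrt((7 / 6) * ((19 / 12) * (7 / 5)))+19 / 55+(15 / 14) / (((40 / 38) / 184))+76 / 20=193.04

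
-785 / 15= -157 / 3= -52.33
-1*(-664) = 664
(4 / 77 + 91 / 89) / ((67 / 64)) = 1.03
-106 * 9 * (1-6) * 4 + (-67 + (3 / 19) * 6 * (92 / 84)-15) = 18999.04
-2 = -2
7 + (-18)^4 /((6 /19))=332431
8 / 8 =1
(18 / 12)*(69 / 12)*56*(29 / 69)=203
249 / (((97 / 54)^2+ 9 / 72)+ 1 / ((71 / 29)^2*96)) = 29281515552 / 394350071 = 74.25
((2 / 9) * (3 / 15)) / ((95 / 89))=178 / 4275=0.04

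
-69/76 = -0.91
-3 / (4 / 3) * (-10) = 45 / 2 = 22.50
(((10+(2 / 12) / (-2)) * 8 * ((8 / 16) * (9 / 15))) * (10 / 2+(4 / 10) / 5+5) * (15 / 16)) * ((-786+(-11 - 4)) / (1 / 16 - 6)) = 72061164 / 2375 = 30341.54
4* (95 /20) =19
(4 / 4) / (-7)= -1 / 7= -0.14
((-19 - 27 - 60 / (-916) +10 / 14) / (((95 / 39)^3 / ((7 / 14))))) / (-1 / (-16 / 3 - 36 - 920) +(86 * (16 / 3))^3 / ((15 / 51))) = -0.00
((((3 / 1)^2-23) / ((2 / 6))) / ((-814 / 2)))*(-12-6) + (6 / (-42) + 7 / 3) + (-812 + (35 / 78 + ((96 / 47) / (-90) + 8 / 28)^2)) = -811.15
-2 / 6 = -1 / 3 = -0.33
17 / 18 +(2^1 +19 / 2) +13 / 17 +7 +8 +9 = 5693 / 153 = 37.21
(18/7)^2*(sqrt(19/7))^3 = 6156*sqrt(133)/2401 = 29.57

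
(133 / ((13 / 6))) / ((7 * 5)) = 114 / 65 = 1.75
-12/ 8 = -3/ 2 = -1.50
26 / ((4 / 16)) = 104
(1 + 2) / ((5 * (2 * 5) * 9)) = 1 / 150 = 0.01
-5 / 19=-0.26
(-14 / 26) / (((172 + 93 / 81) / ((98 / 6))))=-3087 / 60775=-0.05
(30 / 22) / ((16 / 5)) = 75 / 176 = 0.43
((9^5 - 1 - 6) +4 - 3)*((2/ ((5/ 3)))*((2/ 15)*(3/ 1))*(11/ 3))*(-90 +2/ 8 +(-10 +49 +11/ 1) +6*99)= 1439881641/ 25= 57595265.64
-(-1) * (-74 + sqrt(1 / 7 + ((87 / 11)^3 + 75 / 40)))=-74 + sqrt(5702091934) / 3388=-51.71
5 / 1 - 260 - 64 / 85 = -255.75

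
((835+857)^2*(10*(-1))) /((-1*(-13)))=-28628640 /13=-2202203.08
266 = 266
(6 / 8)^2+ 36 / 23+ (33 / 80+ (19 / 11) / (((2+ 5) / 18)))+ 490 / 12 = 10161667 / 212520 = 47.82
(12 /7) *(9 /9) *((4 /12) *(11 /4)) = 11 /7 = 1.57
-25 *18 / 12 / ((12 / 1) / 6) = -75 / 4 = -18.75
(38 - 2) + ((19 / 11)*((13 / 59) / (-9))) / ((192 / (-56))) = 5048353 / 140184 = 36.01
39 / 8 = 4.88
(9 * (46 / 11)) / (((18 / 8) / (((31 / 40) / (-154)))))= -713 / 8470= -0.08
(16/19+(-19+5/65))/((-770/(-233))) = -6757/1235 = -5.47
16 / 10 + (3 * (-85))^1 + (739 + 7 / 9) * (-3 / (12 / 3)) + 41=-23017 / 30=-767.23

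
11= 11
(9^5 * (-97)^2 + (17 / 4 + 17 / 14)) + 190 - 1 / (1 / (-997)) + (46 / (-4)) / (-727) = 11309655860721 / 20356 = 555593233.48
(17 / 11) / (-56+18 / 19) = -0.03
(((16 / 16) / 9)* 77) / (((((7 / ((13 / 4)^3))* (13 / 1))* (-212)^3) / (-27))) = 5577 / 609800192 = 0.00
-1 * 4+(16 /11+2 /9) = -230 /99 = -2.32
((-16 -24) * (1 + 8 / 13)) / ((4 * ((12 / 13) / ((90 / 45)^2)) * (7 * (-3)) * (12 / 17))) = 85 / 18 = 4.72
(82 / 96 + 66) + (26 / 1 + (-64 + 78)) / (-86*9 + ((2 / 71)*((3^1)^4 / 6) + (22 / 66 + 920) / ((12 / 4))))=119507041 / 1789872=66.77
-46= -46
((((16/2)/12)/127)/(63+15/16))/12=8/1169289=0.00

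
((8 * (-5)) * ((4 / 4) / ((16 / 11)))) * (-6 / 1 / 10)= 33 / 2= 16.50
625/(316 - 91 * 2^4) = -125/228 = -0.55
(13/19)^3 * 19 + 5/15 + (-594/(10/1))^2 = 95704147/27075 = 3534.78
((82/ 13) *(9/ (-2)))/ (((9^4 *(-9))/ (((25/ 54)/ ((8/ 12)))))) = 1025/ 3070548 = 0.00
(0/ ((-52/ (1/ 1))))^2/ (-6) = 0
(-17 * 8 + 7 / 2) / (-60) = 2.21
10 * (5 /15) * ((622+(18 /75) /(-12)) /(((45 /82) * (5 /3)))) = 2550118 /1125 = 2266.77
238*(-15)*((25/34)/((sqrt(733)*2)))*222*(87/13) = -25349625*sqrt(733)/9529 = -72023.83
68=68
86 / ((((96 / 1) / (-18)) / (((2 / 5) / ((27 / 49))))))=-2107 / 180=-11.71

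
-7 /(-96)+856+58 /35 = 2881973 /3360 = 857.73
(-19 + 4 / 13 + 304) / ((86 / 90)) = 166905 / 559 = 298.58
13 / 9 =1.44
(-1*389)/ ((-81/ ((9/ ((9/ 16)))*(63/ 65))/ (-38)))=-1655584/ 585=-2830.06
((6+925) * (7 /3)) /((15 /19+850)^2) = 2352637 /783921675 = 0.00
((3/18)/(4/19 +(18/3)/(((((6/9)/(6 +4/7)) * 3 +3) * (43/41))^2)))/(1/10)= 26699560/11375817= 2.35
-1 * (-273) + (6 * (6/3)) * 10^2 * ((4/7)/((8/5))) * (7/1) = 3273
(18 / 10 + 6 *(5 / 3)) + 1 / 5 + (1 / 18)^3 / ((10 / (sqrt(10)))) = sqrt(10) / 58320 + 12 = 12.00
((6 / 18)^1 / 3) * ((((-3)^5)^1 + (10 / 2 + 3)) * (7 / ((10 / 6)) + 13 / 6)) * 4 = -17954 / 27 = -664.96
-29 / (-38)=29 / 38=0.76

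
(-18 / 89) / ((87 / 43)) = -258 / 2581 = -0.10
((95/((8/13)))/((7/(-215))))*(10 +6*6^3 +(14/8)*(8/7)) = -86826675/14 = -6201905.36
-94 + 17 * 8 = 42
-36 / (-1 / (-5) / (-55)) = 9900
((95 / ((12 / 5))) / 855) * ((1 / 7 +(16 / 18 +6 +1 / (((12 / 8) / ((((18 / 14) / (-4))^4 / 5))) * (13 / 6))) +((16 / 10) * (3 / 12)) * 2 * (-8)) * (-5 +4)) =-56848873 / 1941698304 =-0.03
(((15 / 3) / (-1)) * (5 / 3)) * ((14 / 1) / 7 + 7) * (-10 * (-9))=-6750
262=262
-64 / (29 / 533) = -34112 / 29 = -1176.28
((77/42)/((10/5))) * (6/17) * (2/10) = 11/170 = 0.06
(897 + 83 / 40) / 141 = 35963 / 5640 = 6.38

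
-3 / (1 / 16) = -48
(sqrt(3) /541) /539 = sqrt(3) /291599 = 0.00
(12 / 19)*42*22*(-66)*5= -3659040 / 19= -192581.05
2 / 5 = 0.40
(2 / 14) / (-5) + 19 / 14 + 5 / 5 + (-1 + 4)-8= -187 / 70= -2.67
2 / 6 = 1 / 3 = 0.33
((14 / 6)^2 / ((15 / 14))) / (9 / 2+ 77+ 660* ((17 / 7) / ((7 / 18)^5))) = 161414428 / 5726846165445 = 0.00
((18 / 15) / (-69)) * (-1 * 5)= 2 / 23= 0.09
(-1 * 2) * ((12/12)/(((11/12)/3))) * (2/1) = -144/11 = -13.09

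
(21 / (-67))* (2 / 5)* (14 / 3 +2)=-56 / 67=-0.84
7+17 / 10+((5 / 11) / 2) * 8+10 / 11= 1257 / 110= 11.43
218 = 218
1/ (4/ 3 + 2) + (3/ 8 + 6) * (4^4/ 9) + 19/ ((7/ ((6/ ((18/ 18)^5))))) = 41563/ 210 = 197.92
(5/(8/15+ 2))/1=75/38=1.97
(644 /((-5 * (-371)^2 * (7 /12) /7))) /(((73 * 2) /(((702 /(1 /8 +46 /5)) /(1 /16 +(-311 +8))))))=49600512 /2595102349469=0.00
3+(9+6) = 18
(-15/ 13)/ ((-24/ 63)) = 3.03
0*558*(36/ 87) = 0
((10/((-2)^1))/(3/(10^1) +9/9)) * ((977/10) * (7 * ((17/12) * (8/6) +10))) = -3658865/117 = -31272.35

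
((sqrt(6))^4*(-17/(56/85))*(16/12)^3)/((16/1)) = -2890/21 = -137.62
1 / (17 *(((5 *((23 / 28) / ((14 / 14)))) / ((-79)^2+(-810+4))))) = 30436 / 391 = 77.84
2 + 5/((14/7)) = 9/2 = 4.50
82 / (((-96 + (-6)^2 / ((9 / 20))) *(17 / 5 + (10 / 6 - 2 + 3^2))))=-615 / 1448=-0.42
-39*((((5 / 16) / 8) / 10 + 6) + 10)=-159783 / 256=-624.15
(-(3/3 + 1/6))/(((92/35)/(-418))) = 51205/276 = 185.53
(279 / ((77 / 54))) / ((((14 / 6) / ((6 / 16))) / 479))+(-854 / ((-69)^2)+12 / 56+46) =155084881937 / 10264716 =15108.54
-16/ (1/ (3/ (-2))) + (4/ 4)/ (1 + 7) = 193/ 8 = 24.12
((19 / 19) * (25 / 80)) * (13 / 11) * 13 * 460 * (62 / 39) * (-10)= -1158625 / 33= -35109.85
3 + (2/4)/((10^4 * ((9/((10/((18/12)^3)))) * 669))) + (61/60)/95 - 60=-88013502817/1544386500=-56.99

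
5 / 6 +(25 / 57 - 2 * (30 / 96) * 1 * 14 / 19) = 0.81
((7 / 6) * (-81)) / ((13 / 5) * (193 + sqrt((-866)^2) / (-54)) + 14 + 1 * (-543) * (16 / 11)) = 280665 / 937672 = 0.30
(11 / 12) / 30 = 11 / 360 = 0.03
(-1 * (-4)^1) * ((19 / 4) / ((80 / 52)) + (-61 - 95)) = -12233 / 20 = -611.65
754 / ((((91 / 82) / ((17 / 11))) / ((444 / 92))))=5067.52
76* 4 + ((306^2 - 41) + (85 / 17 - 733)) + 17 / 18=1677095 / 18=93171.94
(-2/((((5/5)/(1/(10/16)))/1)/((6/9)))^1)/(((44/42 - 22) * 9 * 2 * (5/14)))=196/12375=0.02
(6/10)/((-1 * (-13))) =0.05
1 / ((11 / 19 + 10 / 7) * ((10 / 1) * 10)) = 133 / 26700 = 0.00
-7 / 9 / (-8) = 7 / 72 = 0.10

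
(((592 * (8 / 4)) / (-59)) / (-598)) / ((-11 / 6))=-3552 / 194051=-0.02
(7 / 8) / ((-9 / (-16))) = 14 / 9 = 1.56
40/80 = 1/2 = 0.50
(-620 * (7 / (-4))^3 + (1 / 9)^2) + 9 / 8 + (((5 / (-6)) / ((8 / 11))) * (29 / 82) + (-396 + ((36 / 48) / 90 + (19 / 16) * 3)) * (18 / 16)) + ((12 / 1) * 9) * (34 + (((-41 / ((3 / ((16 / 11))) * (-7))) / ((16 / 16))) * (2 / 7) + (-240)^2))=7134232926604909 / 1145612160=6227441.69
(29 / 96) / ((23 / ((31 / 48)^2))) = 27869 / 5087232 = 0.01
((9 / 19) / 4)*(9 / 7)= 81 / 532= 0.15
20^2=400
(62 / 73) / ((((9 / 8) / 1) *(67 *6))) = 248 / 132057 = 0.00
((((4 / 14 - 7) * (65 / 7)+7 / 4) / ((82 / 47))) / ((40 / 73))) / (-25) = 40749987 / 16072000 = 2.54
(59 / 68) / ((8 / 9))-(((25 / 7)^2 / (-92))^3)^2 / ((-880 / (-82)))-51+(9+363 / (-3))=-2034295850894912167438331461 / 12555529644170107317223424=-162.02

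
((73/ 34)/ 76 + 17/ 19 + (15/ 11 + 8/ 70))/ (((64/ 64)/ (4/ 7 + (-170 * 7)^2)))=2959587708848/ 870485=3399929.59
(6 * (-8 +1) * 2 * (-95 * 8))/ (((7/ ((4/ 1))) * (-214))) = -18240/ 107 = -170.47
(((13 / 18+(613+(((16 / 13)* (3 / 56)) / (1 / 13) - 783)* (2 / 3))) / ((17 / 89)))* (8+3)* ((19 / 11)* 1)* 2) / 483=19664639 / 517293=38.01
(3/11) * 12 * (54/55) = 3.21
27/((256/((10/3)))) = 45/128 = 0.35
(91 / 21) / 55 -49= -8072 / 165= -48.92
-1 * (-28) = 28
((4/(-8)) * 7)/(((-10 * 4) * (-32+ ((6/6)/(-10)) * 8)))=-7/2624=-0.00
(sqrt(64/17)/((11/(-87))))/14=-348*sqrt(17)/1309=-1.10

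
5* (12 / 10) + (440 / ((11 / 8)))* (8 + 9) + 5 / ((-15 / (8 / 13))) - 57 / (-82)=17417875 / 3198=5446.49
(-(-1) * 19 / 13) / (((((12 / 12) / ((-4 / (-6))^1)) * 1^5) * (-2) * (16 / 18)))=-57 / 104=-0.55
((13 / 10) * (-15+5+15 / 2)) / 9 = -13 / 36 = -0.36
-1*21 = -21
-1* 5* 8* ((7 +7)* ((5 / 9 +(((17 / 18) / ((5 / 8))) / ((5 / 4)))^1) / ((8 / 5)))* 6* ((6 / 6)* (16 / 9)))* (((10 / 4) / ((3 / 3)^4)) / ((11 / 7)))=-3112480 / 297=-10479.73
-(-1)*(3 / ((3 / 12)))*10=120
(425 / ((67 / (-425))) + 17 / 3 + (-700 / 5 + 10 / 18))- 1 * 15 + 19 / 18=-3429403 / 1206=-2843.62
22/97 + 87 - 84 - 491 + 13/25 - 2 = -1186439/2425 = -489.25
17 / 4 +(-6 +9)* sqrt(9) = 53 / 4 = 13.25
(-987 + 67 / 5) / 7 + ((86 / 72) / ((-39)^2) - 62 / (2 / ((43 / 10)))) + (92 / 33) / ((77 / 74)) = -62542495261 / 231891660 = -269.71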